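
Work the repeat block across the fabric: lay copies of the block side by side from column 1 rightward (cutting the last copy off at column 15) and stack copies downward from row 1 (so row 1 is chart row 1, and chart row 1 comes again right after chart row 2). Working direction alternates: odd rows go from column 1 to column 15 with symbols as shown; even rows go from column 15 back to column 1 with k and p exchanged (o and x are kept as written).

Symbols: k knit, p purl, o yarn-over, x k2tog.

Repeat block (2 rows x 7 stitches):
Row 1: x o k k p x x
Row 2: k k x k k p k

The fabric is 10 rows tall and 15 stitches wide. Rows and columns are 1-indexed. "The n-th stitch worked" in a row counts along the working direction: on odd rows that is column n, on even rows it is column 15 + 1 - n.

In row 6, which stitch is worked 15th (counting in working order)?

Row 6: (6-1) mod 2 = 1, so use chart row 2. Even row -> WS.
Chart row 2 tiled across columns 1-15: k k x k k p k k k x k k p k k
WS row: flip the tiled sequence (start at column 15) and apply k<->p; o and x stay.
Row 6 as worked: p p k p p x p p p k p p x p p
The 15th stitch worked is p.

Result:
p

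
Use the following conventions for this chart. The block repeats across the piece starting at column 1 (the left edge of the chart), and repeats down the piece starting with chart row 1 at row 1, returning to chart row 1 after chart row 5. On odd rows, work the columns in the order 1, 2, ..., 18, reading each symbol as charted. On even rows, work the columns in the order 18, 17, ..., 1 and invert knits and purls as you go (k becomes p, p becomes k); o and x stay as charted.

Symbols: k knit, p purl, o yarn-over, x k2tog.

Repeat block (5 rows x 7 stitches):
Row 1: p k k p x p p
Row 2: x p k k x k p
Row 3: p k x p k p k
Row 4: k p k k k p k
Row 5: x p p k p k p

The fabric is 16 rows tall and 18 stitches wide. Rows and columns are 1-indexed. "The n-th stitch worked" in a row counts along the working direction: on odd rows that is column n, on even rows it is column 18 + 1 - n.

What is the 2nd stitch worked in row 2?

== STITCH ==
p

Derivation:
For row 2: chart row = ((2-1) mod 5) + 1 = 2; this is a WS (even) row.
Chart row 2 tiled across columns 1-18: x p k k x k p x p k k x k p x p k k
WS row: flip the tiled sequence (start at column 18) and apply k<->p; o and x stay.
Row 2 as worked: p p k x k p x p p k x k p x p p k x
Stitch 2 in working order -> p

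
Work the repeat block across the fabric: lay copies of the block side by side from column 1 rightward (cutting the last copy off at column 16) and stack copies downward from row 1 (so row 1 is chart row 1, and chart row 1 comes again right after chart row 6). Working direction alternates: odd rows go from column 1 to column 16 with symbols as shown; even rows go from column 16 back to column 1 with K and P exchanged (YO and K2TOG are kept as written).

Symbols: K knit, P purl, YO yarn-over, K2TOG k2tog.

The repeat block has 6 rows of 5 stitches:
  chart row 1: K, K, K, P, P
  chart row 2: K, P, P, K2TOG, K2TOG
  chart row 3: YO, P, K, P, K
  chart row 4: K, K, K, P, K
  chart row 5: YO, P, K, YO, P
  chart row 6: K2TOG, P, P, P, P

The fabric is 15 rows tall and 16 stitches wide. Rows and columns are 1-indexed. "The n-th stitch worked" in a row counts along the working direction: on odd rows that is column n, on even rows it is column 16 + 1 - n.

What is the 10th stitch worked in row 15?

For row 15: chart row = ((15-1) mod 6) + 1 = 3; this is a RS (odd) row.
Chart row 3 tiled across columns 1-16: YO P K P K YO P K P K YO P K P K YO
Right side: take the tiled row as-is (worked left to right from column 1).
The 10th stitch worked is K.

Stitch:
K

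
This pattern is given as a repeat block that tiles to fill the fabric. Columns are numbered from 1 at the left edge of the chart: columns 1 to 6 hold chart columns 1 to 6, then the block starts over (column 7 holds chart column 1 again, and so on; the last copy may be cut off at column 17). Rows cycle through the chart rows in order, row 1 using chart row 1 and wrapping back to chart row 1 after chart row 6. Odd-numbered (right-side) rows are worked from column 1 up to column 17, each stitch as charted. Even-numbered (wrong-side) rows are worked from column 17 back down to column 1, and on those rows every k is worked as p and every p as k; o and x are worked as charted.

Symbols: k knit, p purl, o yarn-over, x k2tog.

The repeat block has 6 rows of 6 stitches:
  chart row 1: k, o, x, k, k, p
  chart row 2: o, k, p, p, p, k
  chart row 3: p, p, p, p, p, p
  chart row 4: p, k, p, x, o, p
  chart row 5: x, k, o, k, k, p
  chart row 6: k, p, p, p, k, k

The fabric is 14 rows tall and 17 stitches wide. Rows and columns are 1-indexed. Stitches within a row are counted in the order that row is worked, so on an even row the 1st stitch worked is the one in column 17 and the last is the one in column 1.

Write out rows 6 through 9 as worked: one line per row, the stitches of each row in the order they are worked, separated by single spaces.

== ROWS AS WORKED ==
p k k k p p p k k k p p p k k k p
k o x k k p k o x k k p k o x k k
k k k p o p k k k p o p k k k p o
p p p p p p p p p p p p p p p p p

Derivation:
Row 6: chart row 6, WS - tiled (columns 1-17): k p p p k k k p p p k k k p p p k; work from column 17 back to 1 with k<->p swapped.
Row 7: chart row 1, RS - tile across columns 1-17 and work as-is.
Row 8: chart row 2, WS - tiled (columns 1-17): o k p p p k o k p p p k o k p p p; work from column 17 back to 1 with k<->p swapped.
Row 9: chart row 3, RS - tile across columns 1-17 and work as-is.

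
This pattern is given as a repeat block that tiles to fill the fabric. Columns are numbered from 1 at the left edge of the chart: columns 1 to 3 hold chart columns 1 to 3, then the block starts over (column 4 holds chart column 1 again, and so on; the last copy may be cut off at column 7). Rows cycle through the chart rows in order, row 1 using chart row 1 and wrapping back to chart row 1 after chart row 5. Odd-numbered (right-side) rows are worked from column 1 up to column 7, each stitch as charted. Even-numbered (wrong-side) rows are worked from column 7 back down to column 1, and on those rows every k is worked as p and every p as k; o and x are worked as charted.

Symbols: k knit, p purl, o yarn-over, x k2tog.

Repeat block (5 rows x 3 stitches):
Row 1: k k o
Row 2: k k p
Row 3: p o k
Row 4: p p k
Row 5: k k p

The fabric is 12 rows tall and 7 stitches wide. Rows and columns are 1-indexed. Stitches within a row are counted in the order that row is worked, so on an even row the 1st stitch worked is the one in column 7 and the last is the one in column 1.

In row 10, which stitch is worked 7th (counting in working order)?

Stitch:
p

Derivation:
For row 10: chart row = ((10-1) mod 5) + 1 = 5; this is a WS (even) row.
Chart row 5 tiled across columns 1-7: k k p k k p k
WS row: flip the tiled sequence (start at column 7) and apply k<->p; o and x stay.
Row 10 as worked: p k p p k p p
Counting 7 along the worked row gives p.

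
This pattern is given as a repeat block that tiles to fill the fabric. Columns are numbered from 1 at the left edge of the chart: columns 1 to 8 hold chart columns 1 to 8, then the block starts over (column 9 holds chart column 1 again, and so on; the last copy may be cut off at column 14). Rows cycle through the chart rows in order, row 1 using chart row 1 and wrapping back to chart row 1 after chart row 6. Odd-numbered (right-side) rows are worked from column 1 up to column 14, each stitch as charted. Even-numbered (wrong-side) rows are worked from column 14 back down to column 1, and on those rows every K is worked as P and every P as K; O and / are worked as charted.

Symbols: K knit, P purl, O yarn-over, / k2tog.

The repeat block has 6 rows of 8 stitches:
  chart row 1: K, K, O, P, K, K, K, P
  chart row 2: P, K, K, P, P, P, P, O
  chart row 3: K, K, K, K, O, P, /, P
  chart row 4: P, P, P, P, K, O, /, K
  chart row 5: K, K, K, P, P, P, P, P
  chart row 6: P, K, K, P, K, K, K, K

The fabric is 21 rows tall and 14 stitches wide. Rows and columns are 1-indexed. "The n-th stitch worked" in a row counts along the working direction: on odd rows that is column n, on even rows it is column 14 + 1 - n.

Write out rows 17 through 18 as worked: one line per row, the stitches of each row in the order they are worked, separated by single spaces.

Row 17: chart row 5, RS - tile across columns 1-14 and work as-is.
Row 18: chart row 6, WS - tiled (columns 1-14): P K K P K K K K P K K P K K; work from column 14 back to 1 with K<->P swapped.

Rows as worked:
K K K P P P P P K K K P P P
P P K P P K P P P P K P P K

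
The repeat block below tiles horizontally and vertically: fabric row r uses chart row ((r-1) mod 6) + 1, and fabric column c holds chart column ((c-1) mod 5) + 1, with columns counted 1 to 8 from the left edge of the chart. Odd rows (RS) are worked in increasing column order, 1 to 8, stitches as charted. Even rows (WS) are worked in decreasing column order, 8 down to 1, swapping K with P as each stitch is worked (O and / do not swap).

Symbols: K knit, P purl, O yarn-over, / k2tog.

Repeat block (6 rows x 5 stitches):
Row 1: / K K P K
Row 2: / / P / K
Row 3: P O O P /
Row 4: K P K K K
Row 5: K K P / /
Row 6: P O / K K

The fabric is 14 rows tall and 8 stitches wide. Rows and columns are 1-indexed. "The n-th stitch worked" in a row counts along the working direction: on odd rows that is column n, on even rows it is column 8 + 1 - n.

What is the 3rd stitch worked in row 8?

== STITCH ==
/

Derivation:
Row 8: (8-1) mod 6 = 1, so use chart row 2. Even row -> WS.
Chart row 2 tiled across columns 1-8: / / P / K / / P
Wrong side: read the tiled row from column 8 down to 1 and exchange K with P (leave O, /).
Row 8 as worked: K / / P / K / /
Stitch 3 in working order -> /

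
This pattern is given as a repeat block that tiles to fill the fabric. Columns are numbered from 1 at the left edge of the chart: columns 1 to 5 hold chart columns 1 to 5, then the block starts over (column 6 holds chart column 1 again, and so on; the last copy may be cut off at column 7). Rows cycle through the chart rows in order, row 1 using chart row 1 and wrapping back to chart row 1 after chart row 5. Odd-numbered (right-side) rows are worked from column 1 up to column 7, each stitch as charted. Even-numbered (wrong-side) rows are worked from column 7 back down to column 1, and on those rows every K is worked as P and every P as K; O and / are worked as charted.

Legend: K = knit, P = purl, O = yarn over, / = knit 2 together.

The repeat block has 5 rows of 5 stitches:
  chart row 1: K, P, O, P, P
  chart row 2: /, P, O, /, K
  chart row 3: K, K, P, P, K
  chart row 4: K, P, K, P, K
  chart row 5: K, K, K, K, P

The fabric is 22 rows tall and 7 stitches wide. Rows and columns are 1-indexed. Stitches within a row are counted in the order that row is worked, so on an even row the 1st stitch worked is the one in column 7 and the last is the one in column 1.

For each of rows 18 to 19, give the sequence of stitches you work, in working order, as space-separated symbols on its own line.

Row 18: chart row 3, WS - tiled (columns 1-7): K K P P K K K; work from column 7 back to 1 with K<->P swapped.
Row 19: chart row 4, RS - tile across columns 1-7 and work as-is.

== ROWS AS WORKED ==
P P P K K P P
K P K P K K P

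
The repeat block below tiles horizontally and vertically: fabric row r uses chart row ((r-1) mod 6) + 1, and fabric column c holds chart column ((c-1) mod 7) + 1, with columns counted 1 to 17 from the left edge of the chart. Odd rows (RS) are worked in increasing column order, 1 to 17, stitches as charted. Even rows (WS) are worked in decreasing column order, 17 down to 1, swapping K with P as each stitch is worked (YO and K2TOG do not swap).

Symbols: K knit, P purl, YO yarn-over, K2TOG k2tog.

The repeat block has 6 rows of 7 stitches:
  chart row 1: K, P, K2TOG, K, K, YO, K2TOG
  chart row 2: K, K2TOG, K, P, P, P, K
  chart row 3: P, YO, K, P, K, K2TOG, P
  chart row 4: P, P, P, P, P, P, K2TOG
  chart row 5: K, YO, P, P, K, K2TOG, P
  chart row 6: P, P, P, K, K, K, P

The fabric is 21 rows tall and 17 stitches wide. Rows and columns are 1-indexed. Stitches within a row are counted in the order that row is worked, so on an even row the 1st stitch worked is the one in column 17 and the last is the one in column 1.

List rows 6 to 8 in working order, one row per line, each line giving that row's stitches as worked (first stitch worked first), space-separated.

Rows as worked:
K K K K P P P K K K K P P P K K K
K P K2TOG K K YO K2TOG K P K2TOG K K YO K2TOG K P K2TOG
P K2TOG P P K K K P K2TOG P P K K K P K2TOG P

Derivation:
Row 6: chart row 6, WS - tiled (columns 1-17): P P P K K K P P P P K K K P P P P; work from column 17 back to 1 with K<->P swapped.
Row 7: chart row 1, RS - tile across columns 1-17 and work as-is.
Row 8: chart row 2, WS - tiled (columns 1-17): K K2TOG K P P P K K K2TOG K P P P K K K2TOG K; work from column 17 back to 1 with K<->P swapped.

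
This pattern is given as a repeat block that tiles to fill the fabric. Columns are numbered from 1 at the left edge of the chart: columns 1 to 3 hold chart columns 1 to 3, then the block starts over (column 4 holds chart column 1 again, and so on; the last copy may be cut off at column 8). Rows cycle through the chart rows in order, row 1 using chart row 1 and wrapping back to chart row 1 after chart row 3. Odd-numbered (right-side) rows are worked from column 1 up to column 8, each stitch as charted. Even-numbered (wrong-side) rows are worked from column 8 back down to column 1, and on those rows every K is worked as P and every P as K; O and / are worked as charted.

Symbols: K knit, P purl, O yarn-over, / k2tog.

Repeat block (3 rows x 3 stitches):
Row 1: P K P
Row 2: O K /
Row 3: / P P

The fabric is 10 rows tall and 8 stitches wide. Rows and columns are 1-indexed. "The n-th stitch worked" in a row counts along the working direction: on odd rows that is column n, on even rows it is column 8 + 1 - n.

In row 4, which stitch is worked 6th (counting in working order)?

Row 4 uses chart row ((4-1) mod 3)+1 = 1. Row 4 is even, so WS.
Chart row 1 tiled across columns 1-8: P K P P K P P K
WS: work from column 8 back to column 1 (reverse the tiled row), swapping K<->P (O and / unchanged).
Row 4 as worked: P K K P K K P K
The 6th stitch worked is K.

== STITCH ==
K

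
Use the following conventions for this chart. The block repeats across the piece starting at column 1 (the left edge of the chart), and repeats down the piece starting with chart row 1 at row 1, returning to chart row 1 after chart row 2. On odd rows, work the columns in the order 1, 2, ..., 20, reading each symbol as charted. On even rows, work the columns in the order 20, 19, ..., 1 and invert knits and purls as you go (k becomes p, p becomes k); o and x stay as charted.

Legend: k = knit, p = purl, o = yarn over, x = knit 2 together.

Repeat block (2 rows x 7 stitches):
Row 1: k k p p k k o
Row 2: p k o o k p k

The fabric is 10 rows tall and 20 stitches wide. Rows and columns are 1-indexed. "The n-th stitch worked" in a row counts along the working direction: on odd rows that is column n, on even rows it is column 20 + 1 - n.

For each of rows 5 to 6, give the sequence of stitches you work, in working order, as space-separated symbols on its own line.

== ROWS AS WORKED ==
k k p p k k o k k p p k k o k k p p k k
k p o o p k p k p o o p k p k p o o p k

Derivation:
Row 5: chart row 1, RS - tile across columns 1-20 and work as-is.
Row 6: chart row 2, WS - tiled (columns 1-20): p k o o k p k p k o o k p k p k o o k p; work from column 20 back to 1 with k<->p swapped.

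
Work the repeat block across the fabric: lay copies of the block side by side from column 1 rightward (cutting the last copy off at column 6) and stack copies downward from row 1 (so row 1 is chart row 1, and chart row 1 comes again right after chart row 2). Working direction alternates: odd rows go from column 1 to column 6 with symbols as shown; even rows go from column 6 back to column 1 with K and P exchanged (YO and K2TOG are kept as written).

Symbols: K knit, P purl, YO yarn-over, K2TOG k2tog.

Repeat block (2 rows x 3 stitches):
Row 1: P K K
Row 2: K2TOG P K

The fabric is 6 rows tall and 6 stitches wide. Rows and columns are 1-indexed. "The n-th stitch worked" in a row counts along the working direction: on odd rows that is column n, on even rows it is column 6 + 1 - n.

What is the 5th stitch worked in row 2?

Row 2 uses chart row ((2-1) mod 2)+1 = 2. Row 2 is even, so WS.
Chart row 2 tiled across columns 1-6: K2TOG P K K2TOG P K
WS: work from column 6 back to column 1 (reverse the tiled row), swapping K<->P (YO and K2TOG unchanged).
Row 2 as worked: P K K2TOG P K K2TOG
The 5th stitch worked is K.

Stitch:
K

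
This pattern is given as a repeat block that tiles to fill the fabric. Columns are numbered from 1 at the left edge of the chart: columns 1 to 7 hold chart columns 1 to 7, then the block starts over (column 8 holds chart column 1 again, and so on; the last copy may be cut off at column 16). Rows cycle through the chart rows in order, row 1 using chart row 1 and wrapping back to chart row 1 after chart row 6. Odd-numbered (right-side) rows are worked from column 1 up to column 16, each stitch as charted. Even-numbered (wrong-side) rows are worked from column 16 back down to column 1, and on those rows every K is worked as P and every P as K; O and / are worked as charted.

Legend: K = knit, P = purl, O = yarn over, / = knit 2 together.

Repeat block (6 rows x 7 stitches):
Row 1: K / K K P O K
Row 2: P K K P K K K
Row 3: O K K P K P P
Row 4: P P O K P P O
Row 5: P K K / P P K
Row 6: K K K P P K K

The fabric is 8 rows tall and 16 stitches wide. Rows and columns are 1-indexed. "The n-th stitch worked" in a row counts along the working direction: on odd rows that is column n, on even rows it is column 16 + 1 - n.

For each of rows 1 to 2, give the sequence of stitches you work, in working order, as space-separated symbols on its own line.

Row 1: chart row 1, RS - tile across columns 1-16 and work as-is.
Row 2: chart row 2, WS - tiled (columns 1-16): P K K P K K K P K K P K K K P K; work from column 16 back to 1 with K<->P swapped.

Result:
K / K K P O K K / K K P O K K /
P K P P P K P P K P P P K P P K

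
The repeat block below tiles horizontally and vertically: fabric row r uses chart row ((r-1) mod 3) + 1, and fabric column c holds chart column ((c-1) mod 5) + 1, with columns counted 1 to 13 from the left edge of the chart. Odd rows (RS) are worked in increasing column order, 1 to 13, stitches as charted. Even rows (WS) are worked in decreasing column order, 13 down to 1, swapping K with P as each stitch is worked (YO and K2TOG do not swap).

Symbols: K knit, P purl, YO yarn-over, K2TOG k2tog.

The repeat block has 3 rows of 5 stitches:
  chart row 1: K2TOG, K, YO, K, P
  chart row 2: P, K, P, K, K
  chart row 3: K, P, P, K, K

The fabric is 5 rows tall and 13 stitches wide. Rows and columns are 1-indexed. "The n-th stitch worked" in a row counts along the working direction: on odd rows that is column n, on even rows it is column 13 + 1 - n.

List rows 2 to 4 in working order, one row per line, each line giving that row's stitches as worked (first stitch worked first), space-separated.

Row 2: chart row 2, WS - tiled (columns 1-13): P K P K K P K P K K P K P; work from column 13 back to 1 with K<->P swapped.
Row 3: chart row 3, RS - tile across columns 1-13 and work as-is.
Row 4: chart row 1, WS - tiled (columns 1-13): K2TOG K YO K P K2TOG K YO K P K2TOG K YO; work from column 13 back to 1 with K<->P swapped.

== ROWS AS WORKED ==
K P K P P K P K P P K P K
K P P K K K P P K K K P P
YO P K2TOG K P YO P K2TOG K P YO P K2TOG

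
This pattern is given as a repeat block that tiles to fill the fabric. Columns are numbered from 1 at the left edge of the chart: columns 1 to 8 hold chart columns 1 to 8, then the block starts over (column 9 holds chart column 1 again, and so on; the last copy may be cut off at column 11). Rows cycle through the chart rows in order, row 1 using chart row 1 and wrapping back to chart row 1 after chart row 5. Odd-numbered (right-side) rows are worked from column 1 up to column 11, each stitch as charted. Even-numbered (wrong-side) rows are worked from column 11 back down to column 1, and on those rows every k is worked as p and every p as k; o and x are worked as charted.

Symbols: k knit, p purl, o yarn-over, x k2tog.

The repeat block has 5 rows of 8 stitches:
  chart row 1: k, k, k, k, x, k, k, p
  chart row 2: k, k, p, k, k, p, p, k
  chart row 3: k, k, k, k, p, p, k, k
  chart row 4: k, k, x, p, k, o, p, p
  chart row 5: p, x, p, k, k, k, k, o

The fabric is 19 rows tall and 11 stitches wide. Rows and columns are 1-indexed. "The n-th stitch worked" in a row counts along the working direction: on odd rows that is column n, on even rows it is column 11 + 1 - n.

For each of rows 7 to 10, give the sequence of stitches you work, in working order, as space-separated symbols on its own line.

Rows as worked:
k k p k k p p k k k p
p p p p p k k p p p p
k k x p k o p p k k x
k x k o p p p p k x k

Derivation:
Row 7: chart row 2, RS - tile across columns 1-11 and work as-is.
Row 8: chart row 3, WS - tiled (columns 1-11): k k k k p p k k k k k; work from column 11 back to 1 with k<->p swapped.
Row 9: chart row 4, RS - tile across columns 1-11 and work as-is.
Row 10: chart row 5, WS - tiled (columns 1-11): p x p k k k k o p x p; work from column 11 back to 1 with k<->p swapped.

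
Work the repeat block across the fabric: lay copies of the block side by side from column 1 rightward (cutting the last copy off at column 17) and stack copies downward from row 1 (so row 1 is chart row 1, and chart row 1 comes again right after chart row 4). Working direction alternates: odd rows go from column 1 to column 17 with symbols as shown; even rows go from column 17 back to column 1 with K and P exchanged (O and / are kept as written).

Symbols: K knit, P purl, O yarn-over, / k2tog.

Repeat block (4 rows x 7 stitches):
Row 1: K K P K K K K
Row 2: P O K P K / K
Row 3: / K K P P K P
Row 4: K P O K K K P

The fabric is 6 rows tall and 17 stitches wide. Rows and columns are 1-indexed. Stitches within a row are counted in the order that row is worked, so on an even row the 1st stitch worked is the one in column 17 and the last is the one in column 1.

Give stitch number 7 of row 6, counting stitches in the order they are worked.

Row 6: (6-1) mod 4 = 1, so use chart row 2. Even row -> WS.
Chart row 2 tiled across columns 1-17: P O K P K / K P O K P K / K P O K
Wrong side: read the tiled row from column 17 down to 1 and exchange K with P (leave O, /).
Row 6 as worked: P O K P / P K P O K P / P K P O K
The 7th stitch worked is K.

Result:
K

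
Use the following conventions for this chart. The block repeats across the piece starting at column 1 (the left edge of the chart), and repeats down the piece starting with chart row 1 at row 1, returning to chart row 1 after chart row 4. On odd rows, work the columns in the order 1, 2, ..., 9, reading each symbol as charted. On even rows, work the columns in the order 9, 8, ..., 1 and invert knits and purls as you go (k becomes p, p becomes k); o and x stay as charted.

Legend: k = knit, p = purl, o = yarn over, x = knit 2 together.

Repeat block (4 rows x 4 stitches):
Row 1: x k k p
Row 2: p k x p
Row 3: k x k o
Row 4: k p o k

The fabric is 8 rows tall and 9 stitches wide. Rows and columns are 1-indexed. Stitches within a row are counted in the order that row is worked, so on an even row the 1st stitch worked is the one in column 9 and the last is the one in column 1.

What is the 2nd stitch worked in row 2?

Row 2: (2-1) mod 4 = 1, so use chart row 2. Even row -> WS.
Chart row 2 tiled across columns 1-9: p k x p p k x p p
WS row: flip the tiled sequence (start at column 9) and apply k<->p; o and x stay.
Row 2 as worked: k k x p k k x p k
Counting 2 along the worked row gives k.

Stitch:
k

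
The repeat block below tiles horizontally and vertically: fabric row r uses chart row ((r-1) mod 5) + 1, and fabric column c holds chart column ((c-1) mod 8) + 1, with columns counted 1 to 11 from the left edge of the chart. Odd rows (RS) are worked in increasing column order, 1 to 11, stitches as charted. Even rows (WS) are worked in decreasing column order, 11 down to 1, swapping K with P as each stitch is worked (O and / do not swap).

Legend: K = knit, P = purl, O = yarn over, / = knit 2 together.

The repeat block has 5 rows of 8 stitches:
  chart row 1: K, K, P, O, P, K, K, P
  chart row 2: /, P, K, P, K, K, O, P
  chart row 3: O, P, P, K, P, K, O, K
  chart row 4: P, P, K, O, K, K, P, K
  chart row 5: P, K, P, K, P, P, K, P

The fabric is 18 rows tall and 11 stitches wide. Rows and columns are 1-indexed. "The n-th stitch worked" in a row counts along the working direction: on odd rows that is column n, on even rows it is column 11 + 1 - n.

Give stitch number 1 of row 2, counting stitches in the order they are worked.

== STITCH ==
P

Derivation:
For row 2: chart row = ((2-1) mod 5) + 1 = 2; this is a WS (even) row.
Chart row 2 tiled across columns 1-11: / P K P K K O P / P K
WS: work from column 11 back to column 1 (reverse the tiled row), swapping K<->P (O and / unchanged).
Row 2 as worked: P K / K O P P K P K /
The 1st stitch worked is P.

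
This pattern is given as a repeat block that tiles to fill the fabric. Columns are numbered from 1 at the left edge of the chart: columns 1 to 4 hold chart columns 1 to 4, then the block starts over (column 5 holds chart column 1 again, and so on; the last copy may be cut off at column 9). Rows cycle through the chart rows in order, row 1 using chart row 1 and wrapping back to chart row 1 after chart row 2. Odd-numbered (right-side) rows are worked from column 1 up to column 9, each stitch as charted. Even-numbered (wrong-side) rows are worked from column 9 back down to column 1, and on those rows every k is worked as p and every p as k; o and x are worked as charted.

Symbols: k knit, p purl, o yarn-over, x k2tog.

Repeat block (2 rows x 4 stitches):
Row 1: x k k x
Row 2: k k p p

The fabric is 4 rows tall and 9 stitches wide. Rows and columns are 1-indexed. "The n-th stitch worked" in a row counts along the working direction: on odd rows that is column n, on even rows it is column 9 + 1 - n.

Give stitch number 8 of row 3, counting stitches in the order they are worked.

For row 3: chart row = ((3-1) mod 2) + 1 = 1; this is a RS (odd) row.
Chart row 1 tiled across columns 1-9: x k k x x k k x x
Right side: take the tiled row as-is (worked left to right from column 1).
Stitch 8 in working order -> x

Stitch:
x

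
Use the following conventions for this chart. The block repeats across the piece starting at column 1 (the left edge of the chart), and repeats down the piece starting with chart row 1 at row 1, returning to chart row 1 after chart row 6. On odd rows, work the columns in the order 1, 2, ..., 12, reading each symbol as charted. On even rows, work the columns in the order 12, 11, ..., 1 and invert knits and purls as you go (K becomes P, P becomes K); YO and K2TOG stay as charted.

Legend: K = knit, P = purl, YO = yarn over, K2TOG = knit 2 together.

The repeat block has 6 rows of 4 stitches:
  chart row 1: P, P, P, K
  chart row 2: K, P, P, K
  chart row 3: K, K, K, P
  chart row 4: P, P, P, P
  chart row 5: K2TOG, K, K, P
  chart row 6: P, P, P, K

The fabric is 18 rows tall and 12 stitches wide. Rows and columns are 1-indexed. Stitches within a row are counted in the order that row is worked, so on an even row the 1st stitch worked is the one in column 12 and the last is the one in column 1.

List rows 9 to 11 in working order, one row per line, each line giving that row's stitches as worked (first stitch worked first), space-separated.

Rows as worked:
K K K P K K K P K K K P
K K K K K K K K K K K K
K2TOG K K P K2TOG K K P K2TOG K K P

Derivation:
Row 9: chart row 3, RS - tile across columns 1-12 and work as-is.
Row 10: chart row 4, WS - tiled (columns 1-12): P P P P P P P P P P P P; work from column 12 back to 1 with K<->P swapped.
Row 11: chart row 5, RS - tile across columns 1-12 and work as-is.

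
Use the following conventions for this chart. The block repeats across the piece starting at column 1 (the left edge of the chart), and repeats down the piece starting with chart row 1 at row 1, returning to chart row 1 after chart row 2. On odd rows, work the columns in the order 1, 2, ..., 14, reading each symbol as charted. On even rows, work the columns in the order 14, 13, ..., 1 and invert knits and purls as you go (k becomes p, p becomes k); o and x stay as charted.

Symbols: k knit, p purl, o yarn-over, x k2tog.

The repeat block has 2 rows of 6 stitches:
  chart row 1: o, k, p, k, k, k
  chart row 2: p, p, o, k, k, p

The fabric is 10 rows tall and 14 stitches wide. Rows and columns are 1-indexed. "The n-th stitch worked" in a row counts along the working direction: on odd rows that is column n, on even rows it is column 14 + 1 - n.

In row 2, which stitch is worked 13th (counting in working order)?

Result:
k

Derivation:
Row 2: (2-1) mod 2 = 1, so use chart row 2. Even row -> WS.
Chart row 2 tiled across columns 1-14: p p o k k p p p o k k p p p
Wrong side: read the tiled row from column 14 down to 1 and exchange k with p (leave o, x).
Row 2 as worked: k k k p p o k k k p p o k k
Stitch 13 in working order -> k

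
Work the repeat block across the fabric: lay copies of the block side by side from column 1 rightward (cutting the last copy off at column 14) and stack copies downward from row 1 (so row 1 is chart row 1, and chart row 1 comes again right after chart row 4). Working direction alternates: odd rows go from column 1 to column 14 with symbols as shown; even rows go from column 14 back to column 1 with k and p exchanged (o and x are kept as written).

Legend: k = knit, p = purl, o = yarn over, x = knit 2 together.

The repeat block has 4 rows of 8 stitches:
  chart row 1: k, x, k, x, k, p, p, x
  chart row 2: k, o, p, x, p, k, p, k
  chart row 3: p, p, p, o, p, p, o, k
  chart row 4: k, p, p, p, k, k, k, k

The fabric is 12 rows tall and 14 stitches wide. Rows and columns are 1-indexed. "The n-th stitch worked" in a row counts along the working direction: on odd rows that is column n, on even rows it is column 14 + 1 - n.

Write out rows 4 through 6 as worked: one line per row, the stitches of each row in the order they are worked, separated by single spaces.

Row 4: chart row 4, WS - tiled (columns 1-14): k p p p k k k k k p p p k k; work from column 14 back to 1 with k<->p swapped.
Row 5: chart row 1, RS - tile across columns 1-14 and work as-is.
Row 6: chart row 2, WS - tiled (columns 1-14): k o p x p k p k k o p x p k; work from column 14 back to 1 with k<->p swapped.

Rows as worked:
p p k k k p p p p p k k k p
k x k x k p p x k x k x k p
p k x k o p p k p k x k o p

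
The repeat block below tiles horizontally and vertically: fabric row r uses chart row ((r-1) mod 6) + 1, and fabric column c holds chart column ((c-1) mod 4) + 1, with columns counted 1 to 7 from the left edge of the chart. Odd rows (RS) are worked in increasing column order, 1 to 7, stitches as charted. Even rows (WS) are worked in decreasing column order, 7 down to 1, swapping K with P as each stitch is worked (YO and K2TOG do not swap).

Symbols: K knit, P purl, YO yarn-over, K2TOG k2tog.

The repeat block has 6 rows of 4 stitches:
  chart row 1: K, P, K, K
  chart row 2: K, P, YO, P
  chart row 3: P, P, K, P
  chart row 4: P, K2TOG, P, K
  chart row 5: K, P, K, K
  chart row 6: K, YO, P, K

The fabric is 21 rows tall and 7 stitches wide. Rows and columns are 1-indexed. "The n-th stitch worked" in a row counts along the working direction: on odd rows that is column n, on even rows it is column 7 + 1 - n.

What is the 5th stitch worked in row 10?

Row 10 uses chart row ((10-1) mod 6)+1 = 4. Row 10 is even, so WS.
Chart row 4 tiled across columns 1-7: P K2TOG P K P K2TOG P
WS row: flip the tiled sequence (start at column 7) and apply K<->P; YO and K2TOG stay.
Row 10 as worked: K K2TOG K P K K2TOG K
The 5th stitch worked is K.

== STITCH ==
K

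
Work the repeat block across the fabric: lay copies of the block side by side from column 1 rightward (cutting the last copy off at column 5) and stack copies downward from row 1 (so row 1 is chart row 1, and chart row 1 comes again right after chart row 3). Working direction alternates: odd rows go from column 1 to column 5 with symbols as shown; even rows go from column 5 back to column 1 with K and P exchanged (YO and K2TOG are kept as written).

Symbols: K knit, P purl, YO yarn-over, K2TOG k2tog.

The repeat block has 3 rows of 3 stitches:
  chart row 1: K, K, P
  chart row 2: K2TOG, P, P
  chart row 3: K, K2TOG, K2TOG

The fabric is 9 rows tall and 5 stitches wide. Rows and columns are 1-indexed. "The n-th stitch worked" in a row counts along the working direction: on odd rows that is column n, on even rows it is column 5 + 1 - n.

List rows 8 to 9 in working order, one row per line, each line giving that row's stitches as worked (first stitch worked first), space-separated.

== ROWS AS WORKED ==
K K2TOG K K K2TOG
K K2TOG K2TOG K K2TOG

Derivation:
Row 8: chart row 2, WS - tiled (columns 1-5): K2TOG P P K2TOG P; work from column 5 back to 1 with K<->P swapped.
Row 9: chart row 3, RS - tile across columns 1-5 and work as-is.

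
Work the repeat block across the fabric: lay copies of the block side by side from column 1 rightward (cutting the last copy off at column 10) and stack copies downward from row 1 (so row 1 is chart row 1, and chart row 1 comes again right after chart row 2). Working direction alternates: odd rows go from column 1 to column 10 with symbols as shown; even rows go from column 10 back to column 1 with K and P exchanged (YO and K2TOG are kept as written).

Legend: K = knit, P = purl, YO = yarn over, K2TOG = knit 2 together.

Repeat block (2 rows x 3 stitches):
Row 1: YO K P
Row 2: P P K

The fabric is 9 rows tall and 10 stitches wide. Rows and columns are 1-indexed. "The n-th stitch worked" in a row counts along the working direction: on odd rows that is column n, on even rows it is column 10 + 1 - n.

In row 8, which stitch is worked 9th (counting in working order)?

Result:
K

Derivation:
Row 8: (8-1) mod 2 = 1, so use chart row 2. Even row -> WS.
Chart row 2 tiled across columns 1-10: P P K P P K P P K P
Wrong side: read the tiled row from column 10 down to 1 and exchange K with P (leave YO, K2TOG).
Row 8 as worked: K P K K P K K P K K
Counting 9 along the worked row gives K.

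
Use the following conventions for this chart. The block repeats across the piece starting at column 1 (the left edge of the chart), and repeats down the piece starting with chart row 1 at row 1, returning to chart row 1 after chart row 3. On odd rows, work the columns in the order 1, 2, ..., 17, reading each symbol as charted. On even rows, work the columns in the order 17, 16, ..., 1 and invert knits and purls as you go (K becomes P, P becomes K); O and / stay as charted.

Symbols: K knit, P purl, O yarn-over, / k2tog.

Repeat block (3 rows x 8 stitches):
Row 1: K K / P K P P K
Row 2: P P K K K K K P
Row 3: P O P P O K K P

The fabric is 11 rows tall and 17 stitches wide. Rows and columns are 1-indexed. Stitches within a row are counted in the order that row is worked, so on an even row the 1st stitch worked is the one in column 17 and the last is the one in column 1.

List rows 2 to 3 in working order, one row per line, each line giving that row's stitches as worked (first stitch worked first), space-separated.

Row 2: chart row 2, WS - tiled (columns 1-17): P P K K K K K P P P K K K K K P P; work from column 17 back to 1 with K<->P swapped.
Row 3: chart row 3, RS - tile across columns 1-17 and work as-is.

== ROWS AS WORKED ==
K K P P P P P K K K P P P P P K K
P O P P O K K P P O P P O K K P P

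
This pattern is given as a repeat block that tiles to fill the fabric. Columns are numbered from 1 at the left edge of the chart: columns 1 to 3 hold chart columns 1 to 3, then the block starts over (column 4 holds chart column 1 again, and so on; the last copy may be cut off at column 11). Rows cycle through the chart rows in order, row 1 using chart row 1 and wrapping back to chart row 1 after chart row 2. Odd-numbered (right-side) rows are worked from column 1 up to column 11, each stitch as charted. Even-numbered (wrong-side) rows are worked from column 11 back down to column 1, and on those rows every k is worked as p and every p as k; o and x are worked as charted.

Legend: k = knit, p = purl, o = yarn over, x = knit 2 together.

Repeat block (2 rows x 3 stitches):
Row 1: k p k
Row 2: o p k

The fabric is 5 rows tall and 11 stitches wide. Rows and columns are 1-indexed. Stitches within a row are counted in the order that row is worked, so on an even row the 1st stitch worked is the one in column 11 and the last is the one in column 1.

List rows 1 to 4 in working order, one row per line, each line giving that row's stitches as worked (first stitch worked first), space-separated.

Rows as worked:
k p k k p k k p k k p
k o p k o p k o p k o
k p k k p k k p k k p
k o p k o p k o p k o

Derivation:
Row 1: chart row 1, RS - tile across columns 1-11 and work as-is.
Row 2: chart row 2, WS - tiled (columns 1-11): o p k o p k o p k o p; work from column 11 back to 1 with k<->p swapped.
Row 3: chart row 1, RS - tile across columns 1-11 and work as-is.
Row 4: chart row 2, WS - tiled (columns 1-11): o p k o p k o p k o p; work from column 11 back to 1 with k<->p swapped.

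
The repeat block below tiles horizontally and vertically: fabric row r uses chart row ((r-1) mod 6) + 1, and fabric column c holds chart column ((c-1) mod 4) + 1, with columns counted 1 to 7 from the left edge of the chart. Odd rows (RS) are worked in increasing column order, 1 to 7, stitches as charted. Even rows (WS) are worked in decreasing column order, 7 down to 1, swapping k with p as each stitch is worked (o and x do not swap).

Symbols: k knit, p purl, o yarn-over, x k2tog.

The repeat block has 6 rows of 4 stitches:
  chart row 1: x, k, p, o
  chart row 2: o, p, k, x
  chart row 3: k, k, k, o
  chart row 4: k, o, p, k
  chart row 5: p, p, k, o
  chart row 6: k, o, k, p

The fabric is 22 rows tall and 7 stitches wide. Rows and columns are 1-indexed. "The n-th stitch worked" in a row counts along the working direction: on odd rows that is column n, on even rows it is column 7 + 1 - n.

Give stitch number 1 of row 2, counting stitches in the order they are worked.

Result:
p

Derivation:
For row 2: chart row = ((2-1) mod 6) + 1 = 2; this is a WS (even) row.
Chart row 2 tiled across columns 1-7: o p k x o p k
Wrong side: read the tiled row from column 7 down to 1 and exchange k with p (leave o, x).
Row 2 as worked: p k o x p k o
Stitch 1 in working order -> p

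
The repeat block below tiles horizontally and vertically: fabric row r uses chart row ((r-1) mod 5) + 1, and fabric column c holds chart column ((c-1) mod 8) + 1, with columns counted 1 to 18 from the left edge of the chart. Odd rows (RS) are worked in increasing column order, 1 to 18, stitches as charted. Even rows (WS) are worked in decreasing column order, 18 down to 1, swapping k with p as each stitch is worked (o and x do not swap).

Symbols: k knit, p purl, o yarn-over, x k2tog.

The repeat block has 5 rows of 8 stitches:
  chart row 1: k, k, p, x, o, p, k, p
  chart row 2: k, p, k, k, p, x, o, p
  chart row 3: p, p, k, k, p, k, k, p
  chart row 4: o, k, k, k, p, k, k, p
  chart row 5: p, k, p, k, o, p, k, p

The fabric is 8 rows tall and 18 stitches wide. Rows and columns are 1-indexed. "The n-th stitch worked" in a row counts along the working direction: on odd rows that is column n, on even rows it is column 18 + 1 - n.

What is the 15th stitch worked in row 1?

Row 1: (1-1) mod 5 = 0, so use chart row 1. Odd row -> RS.
Chart row 1 tiled across columns 1-18: k k p x o p k p k k p x o p k p k k
RS: work column 1 to column 18, symbols as charted — the tiled row is the row as worked.
The 15th stitch worked is k.

Stitch:
k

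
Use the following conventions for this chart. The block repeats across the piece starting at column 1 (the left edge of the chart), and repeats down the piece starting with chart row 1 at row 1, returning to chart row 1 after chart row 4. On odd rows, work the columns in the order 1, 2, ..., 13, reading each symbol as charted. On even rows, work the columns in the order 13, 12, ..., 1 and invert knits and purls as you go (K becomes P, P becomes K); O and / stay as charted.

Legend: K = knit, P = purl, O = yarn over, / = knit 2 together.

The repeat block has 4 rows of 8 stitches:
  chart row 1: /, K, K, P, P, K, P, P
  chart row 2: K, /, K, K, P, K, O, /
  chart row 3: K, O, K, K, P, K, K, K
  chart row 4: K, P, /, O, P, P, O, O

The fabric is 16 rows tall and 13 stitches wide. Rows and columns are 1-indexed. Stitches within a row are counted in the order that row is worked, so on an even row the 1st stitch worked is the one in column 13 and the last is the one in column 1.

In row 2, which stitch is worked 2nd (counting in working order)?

== STITCH ==
P

Derivation:
Row 2 uses chart row ((2-1) mod 4)+1 = 2. Row 2 is even, so WS.
Chart row 2 tiled across columns 1-13: K / K K P K O / K / K K P
WS row: flip the tiled sequence (start at column 13) and apply K<->P; O and / stay.
Row 2 as worked: K P P / P / O P K P P / P
Stitch 2 in working order -> P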